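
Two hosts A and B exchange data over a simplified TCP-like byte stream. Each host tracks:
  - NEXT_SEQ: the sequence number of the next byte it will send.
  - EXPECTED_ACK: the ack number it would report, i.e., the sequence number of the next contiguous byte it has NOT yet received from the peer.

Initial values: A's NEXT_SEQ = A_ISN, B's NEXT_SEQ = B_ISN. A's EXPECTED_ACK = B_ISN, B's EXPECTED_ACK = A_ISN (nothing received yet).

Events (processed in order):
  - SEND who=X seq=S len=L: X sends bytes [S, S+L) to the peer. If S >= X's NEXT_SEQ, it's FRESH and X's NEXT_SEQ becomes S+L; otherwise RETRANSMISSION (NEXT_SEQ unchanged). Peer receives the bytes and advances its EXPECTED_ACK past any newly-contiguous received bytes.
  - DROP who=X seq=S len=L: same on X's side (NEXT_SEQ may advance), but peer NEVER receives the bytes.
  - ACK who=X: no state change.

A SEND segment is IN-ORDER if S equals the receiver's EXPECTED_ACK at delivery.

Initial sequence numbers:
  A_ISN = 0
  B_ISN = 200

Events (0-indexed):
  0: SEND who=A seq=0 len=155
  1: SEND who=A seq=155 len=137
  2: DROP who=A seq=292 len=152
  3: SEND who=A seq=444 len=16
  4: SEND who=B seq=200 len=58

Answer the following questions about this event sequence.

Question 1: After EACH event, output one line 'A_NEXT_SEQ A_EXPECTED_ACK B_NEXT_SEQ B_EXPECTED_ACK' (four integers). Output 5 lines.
155 200 200 155
292 200 200 292
444 200 200 292
460 200 200 292
460 258 258 292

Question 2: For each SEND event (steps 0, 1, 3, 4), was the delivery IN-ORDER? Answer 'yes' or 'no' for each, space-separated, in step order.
Step 0: SEND seq=0 -> in-order
Step 1: SEND seq=155 -> in-order
Step 3: SEND seq=444 -> out-of-order
Step 4: SEND seq=200 -> in-order

Answer: yes yes no yes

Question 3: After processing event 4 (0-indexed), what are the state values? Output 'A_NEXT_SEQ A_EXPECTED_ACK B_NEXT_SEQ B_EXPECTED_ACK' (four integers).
After event 0: A_seq=155 A_ack=200 B_seq=200 B_ack=155
After event 1: A_seq=292 A_ack=200 B_seq=200 B_ack=292
After event 2: A_seq=444 A_ack=200 B_seq=200 B_ack=292
After event 3: A_seq=460 A_ack=200 B_seq=200 B_ack=292
After event 4: A_seq=460 A_ack=258 B_seq=258 B_ack=292

460 258 258 292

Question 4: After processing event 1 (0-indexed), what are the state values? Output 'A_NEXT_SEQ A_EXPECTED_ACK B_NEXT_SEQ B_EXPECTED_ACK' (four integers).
After event 0: A_seq=155 A_ack=200 B_seq=200 B_ack=155
After event 1: A_seq=292 A_ack=200 B_seq=200 B_ack=292

292 200 200 292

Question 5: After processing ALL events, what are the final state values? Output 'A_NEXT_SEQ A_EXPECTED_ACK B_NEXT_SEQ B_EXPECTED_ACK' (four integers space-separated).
Answer: 460 258 258 292

Derivation:
After event 0: A_seq=155 A_ack=200 B_seq=200 B_ack=155
After event 1: A_seq=292 A_ack=200 B_seq=200 B_ack=292
After event 2: A_seq=444 A_ack=200 B_seq=200 B_ack=292
After event 3: A_seq=460 A_ack=200 B_seq=200 B_ack=292
After event 4: A_seq=460 A_ack=258 B_seq=258 B_ack=292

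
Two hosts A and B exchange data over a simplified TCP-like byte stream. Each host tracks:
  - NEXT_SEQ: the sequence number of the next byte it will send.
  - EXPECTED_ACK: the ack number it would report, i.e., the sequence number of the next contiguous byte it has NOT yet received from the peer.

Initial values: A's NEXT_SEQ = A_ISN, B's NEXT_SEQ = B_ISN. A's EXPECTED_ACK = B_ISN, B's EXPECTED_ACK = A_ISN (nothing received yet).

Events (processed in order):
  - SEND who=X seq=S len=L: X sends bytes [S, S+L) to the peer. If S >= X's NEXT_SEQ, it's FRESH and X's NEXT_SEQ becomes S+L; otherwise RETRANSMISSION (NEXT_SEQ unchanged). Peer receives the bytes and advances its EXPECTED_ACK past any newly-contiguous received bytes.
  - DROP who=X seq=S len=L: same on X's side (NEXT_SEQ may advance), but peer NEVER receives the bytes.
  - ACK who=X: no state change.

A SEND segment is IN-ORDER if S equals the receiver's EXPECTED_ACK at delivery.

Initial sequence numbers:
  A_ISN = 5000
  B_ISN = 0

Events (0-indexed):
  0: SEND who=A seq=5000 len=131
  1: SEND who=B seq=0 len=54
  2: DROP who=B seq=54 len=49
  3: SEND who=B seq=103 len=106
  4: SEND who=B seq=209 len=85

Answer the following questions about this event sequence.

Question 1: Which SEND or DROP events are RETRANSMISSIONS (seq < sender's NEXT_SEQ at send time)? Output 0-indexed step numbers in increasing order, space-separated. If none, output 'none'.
Answer: none

Derivation:
Step 0: SEND seq=5000 -> fresh
Step 1: SEND seq=0 -> fresh
Step 2: DROP seq=54 -> fresh
Step 3: SEND seq=103 -> fresh
Step 4: SEND seq=209 -> fresh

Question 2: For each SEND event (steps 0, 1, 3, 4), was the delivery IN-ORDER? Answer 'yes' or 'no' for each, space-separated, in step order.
Step 0: SEND seq=5000 -> in-order
Step 1: SEND seq=0 -> in-order
Step 3: SEND seq=103 -> out-of-order
Step 4: SEND seq=209 -> out-of-order

Answer: yes yes no no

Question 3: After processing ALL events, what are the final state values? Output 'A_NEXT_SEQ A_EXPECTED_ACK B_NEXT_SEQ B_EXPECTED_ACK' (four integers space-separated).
After event 0: A_seq=5131 A_ack=0 B_seq=0 B_ack=5131
After event 1: A_seq=5131 A_ack=54 B_seq=54 B_ack=5131
After event 2: A_seq=5131 A_ack=54 B_seq=103 B_ack=5131
After event 3: A_seq=5131 A_ack=54 B_seq=209 B_ack=5131
After event 4: A_seq=5131 A_ack=54 B_seq=294 B_ack=5131

Answer: 5131 54 294 5131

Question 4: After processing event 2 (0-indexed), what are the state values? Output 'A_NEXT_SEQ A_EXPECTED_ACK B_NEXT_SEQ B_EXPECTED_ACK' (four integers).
After event 0: A_seq=5131 A_ack=0 B_seq=0 B_ack=5131
After event 1: A_seq=5131 A_ack=54 B_seq=54 B_ack=5131
After event 2: A_seq=5131 A_ack=54 B_seq=103 B_ack=5131

5131 54 103 5131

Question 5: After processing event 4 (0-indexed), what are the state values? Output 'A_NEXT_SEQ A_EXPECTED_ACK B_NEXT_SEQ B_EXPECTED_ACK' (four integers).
After event 0: A_seq=5131 A_ack=0 B_seq=0 B_ack=5131
After event 1: A_seq=5131 A_ack=54 B_seq=54 B_ack=5131
After event 2: A_seq=5131 A_ack=54 B_seq=103 B_ack=5131
After event 3: A_seq=5131 A_ack=54 B_seq=209 B_ack=5131
After event 4: A_seq=5131 A_ack=54 B_seq=294 B_ack=5131

5131 54 294 5131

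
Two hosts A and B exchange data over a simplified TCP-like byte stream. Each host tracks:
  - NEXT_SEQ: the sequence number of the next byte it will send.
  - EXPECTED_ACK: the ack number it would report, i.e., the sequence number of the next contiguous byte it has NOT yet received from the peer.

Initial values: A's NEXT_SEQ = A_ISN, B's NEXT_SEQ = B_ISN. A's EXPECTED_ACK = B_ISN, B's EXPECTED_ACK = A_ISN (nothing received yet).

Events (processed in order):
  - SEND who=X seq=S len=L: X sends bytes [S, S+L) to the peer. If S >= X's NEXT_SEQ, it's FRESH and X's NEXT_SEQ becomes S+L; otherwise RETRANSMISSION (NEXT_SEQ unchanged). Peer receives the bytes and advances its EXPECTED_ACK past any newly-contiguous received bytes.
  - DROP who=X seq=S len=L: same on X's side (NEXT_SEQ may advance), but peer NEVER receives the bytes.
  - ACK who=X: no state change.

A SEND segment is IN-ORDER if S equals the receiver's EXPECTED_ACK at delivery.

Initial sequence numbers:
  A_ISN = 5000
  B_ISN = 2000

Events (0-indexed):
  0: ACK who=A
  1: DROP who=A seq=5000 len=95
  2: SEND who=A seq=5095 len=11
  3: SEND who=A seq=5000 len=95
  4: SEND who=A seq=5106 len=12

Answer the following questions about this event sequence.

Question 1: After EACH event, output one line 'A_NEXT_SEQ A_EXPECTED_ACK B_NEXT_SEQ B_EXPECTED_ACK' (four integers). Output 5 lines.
5000 2000 2000 5000
5095 2000 2000 5000
5106 2000 2000 5000
5106 2000 2000 5106
5118 2000 2000 5118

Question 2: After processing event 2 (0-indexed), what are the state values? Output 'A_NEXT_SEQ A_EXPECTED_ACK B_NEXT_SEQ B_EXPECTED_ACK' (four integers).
After event 0: A_seq=5000 A_ack=2000 B_seq=2000 B_ack=5000
After event 1: A_seq=5095 A_ack=2000 B_seq=2000 B_ack=5000
After event 2: A_seq=5106 A_ack=2000 B_seq=2000 B_ack=5000

5106 2000 2000 5000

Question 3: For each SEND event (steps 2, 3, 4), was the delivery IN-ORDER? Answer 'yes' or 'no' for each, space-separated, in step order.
Answer: no yes yes

Derivation:
Step 2: SEND seq=5095 -> out-of-order
Step 3: SEND seq=5000 -> in-order
Step 4: SEND seq=5106 -> in-order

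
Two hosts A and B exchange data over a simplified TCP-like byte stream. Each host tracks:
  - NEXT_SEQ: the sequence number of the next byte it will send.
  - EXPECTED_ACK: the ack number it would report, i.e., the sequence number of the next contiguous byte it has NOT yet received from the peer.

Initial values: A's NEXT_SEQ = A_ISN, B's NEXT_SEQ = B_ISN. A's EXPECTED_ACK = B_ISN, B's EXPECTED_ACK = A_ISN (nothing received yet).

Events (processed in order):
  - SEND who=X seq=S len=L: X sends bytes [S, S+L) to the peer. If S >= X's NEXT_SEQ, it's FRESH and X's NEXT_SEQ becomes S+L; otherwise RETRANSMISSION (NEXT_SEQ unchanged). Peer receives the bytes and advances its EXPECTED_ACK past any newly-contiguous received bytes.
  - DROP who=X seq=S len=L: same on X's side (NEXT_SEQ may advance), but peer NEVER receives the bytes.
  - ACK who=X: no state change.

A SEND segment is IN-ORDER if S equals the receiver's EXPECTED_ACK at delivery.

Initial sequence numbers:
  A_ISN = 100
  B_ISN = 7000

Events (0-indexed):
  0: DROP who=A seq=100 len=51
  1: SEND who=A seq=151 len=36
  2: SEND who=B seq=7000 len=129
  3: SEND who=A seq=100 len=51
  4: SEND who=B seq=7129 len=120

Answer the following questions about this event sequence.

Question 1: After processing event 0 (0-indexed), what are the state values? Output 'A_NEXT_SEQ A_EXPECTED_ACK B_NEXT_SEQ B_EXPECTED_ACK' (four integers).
After event 0: A_seq=151 A_ack=7000 B_seq=7000 B_ack=100

151 7000 7000 100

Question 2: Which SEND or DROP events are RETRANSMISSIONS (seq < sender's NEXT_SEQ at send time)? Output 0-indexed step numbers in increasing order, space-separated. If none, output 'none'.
Step 0: DROP seq=100 -> fresh
Step 1: SEND seq=151 -> fresh
Step 2: SEND seq=7000 -> fresh
Step 3: SEND seq=100 -> retransmit
Step 4: SEND seq=7129 -> fresh

Answer: 3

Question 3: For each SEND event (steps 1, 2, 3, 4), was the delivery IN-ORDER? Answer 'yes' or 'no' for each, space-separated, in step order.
Step 1: SEND seq=151 -> out-of-order
Step 2: SEND seq=7000 -> in-order
Step 3: SEND seq=100 -> in-order
Step 4: SEND seq=7129 -> in-order

Answer: no yes yes yes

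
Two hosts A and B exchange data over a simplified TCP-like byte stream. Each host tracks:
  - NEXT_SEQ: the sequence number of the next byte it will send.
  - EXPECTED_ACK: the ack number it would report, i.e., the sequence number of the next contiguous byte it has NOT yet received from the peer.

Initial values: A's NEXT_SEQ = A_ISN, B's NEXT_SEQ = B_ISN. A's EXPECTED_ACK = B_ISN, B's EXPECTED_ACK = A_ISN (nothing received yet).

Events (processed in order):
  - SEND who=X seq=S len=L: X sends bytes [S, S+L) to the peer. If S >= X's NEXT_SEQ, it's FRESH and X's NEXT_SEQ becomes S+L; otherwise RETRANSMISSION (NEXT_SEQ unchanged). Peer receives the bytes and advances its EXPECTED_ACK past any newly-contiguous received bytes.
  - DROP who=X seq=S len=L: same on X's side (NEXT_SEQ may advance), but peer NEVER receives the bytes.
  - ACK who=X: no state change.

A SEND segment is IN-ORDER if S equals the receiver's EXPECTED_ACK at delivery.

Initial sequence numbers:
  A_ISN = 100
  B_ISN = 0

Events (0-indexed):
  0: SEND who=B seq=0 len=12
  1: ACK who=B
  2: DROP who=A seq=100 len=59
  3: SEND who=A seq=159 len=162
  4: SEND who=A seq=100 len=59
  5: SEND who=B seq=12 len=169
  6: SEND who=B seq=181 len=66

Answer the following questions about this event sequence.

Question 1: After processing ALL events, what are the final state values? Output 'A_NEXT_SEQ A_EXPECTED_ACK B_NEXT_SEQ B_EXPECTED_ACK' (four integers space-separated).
After event 0: A_seq=100 A_ack=12 B_seq=12 B_ack=100
After event 1: A_seq=100 A_ack=12 B_seq=12 B_ack=100
After event 2: A_seq=159 A_ack=12 B_seq=12 B_ack=100
After event 3: A_seq=321 A_ack=12 B_seq=12 B_ack=100
After event 4: A_seq=321 A_ack=12 B_seq=12 B_ack=321
After event 5: A_seq=321 A_ack=181 B_seq=181 B_ack=321
After event 6: A_seq=321 A_ack=247 B_seq=247 B_ack=321

Answer: 321 247 247 321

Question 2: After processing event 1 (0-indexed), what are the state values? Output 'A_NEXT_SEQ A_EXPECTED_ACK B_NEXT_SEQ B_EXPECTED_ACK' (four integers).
After event 0: A_seq=100 A_ack=12 B_seq=12 B_ack=100
After event 1: A_seq=100 A_ack=12 B_seq=12 B_ack=100

100 12 12 100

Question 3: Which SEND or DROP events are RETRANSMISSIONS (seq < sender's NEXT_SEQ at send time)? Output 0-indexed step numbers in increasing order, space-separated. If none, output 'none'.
Answer: 4

Derivation:
Step 0: SEND seq=0 -> fresh
Step 2: DROP seq=100 -> fresh
Step 3: SEND seq=159 -> fresh
Step 4: SEND seq=100 -> retransmit
Step 5: SEND seq=12 -> fresh
Step 6: SEND seq=181 -> fresh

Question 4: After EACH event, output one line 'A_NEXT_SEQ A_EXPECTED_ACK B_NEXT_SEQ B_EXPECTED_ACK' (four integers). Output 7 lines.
100 12 12 100
100 12 12 100
159 12 12 100
321 12 12 100
321 12 12 321
321 181 181 321
321 247 247 321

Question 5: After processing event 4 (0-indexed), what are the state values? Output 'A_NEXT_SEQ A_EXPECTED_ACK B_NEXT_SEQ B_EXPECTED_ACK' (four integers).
After event 0: A_seq=100 A_ack=12 B_seq=12 B_ack=100
After event 1: A_seq=100 A_ack=12 B_seq=12 B_ack=100
After event 2: A_seq=159 A_ack=12 B_seq=12 B_ack=100
After event 3: A_seq=321 A_ack=12 B_seq=12 B_ack=100
After event 4: A_seq=321 A_ack=12 B_seq=12 B_ack=321

321 12 12 321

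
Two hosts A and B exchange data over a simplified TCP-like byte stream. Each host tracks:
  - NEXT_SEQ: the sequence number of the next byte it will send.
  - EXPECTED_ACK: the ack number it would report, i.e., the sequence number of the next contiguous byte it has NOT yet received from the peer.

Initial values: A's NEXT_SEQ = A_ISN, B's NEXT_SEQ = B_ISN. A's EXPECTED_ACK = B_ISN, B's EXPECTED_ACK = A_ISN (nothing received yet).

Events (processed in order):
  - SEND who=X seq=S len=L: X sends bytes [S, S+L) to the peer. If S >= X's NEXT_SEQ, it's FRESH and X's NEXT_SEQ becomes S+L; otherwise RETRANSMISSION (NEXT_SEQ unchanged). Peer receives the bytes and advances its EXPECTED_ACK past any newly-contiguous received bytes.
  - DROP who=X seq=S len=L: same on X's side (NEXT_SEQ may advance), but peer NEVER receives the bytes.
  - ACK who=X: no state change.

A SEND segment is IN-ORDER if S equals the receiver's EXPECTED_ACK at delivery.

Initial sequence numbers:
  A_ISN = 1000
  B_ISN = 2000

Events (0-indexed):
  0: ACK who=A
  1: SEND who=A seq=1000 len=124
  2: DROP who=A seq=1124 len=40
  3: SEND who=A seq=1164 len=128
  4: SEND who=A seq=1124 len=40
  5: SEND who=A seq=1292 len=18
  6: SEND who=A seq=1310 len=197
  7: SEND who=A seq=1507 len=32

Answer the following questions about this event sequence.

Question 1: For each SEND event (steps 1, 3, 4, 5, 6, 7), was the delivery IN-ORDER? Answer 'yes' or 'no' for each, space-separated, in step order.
Answer: yes no yes yes yes yes

Derivation:
Step 1: SEND seq=1000 -> in-order
Step 3: SEND seq=1164 -> out-of-order
Step 4: SEND seq=1124 -> in-order
Step 5: SEND seq=1292 -> in-order
Step 6: SEND seq=1310 -> in-order
Step 7: SEND seq=1507 -> in-order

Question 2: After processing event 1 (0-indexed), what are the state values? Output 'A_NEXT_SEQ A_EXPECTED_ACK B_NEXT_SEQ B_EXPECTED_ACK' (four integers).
After event 0: A_seq=1000 A_ack=2000 B_seq=2000 B_ack=1000
After event 1: A_seq=1124 A_ack=2000 B_seq=2000 B_ack=1124

1124 2000 2000 1124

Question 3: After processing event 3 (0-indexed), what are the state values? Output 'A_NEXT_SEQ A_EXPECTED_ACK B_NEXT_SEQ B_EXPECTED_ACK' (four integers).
After event 0: A_seq=1000 A_ack=2000 B_seq=2000 B_ack=1000
After event 1: A_seq=1124 A_ack=2000 B_seq=2000 B_ack=1124
After event 2: A_seq=1164 A_ack=2000 B_seq=2000 B_ack=1124
After event 3: A_seq=1292 A_ack=2000 B_seq=2000 B_ack=1124

1292 2000 2000 1124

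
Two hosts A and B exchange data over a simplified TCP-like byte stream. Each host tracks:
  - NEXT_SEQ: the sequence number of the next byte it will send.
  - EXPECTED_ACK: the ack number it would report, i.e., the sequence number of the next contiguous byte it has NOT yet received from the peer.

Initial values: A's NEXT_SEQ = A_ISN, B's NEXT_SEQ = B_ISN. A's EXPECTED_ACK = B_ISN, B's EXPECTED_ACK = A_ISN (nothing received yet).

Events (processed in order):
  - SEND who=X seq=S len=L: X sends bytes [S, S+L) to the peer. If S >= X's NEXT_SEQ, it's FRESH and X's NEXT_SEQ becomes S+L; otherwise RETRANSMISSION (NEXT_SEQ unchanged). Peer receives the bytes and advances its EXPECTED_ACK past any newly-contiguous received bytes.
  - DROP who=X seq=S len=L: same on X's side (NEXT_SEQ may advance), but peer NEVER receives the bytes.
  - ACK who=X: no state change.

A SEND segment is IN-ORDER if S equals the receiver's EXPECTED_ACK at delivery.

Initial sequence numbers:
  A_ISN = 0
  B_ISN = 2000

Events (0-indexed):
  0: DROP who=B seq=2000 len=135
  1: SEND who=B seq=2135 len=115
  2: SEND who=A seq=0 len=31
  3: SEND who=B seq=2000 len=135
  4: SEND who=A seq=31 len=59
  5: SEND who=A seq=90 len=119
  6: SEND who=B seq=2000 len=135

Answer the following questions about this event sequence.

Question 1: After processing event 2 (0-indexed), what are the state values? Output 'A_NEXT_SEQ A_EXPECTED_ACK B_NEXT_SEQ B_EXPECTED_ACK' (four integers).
After event 0: A_seq=0 A_ack=2000 B_seq=2135 B_ack=0
After event 1: A_seq=0 A_ack=2000 B_seq=2250 B_ack=0
After event 2: A_seq=31 A_ack=2000 B_seq=2250 B_ack=31

31 2000 2250 31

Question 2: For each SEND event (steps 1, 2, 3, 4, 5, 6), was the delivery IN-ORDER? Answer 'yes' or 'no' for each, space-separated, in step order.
Answer: no yes yes yes yes no

Derivation:
Step 1: SEND seq=2135 -> out-of-order
Step 2: SEND seq=0 -> in-order
Step 3: SEND seq=2000 -> in-order
Step 4: SEND seq=31 -> in-order
Step 5: SEND seq=90 -> in-order
Step 6: SEND seq=2000 -> out-of-order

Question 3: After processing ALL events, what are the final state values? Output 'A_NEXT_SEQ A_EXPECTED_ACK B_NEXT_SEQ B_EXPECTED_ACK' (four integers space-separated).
Answer: 209 2250 2250 209

Derivation:
After event 0: A_seq=0 A_ack=2000 B_seq=2135 B_ack=0
After event 1: A_seq=0 A_ack=2000 B_seq=2250 B_ack=0
After event 2: A_seq=31 A_ack=2000 B_seq=2250 B_ack=31
After event 3: A_seq=31 A_ack=2250 B_seq=2250 B_ack=31
After event 4: A_seq=90 A_ack=2250 B_seq=2250 B_ack=90
After event 5: A_seq=209 A_ack=2250 B_seq=2250 B_ack=209
After event 6: A_seq=209 A_ack=2250 B_seq=2250 B_ack=209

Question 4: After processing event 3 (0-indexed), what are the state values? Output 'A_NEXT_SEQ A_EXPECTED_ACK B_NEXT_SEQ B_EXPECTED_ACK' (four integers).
After event 0: A_seq=0 A_ack=2000 B_seq=2135 B_ack=0
After event 1: A_seq=0 A_ack=2000 B_seq=2250 B_ack=0
After event 2: A_seq=31 A_ack=2000 B_seq=2250 B_ack=31
After event 3: A_seq=31 A_ack=2250 B_seq=2250 B_ack=31

31 2250 2250 31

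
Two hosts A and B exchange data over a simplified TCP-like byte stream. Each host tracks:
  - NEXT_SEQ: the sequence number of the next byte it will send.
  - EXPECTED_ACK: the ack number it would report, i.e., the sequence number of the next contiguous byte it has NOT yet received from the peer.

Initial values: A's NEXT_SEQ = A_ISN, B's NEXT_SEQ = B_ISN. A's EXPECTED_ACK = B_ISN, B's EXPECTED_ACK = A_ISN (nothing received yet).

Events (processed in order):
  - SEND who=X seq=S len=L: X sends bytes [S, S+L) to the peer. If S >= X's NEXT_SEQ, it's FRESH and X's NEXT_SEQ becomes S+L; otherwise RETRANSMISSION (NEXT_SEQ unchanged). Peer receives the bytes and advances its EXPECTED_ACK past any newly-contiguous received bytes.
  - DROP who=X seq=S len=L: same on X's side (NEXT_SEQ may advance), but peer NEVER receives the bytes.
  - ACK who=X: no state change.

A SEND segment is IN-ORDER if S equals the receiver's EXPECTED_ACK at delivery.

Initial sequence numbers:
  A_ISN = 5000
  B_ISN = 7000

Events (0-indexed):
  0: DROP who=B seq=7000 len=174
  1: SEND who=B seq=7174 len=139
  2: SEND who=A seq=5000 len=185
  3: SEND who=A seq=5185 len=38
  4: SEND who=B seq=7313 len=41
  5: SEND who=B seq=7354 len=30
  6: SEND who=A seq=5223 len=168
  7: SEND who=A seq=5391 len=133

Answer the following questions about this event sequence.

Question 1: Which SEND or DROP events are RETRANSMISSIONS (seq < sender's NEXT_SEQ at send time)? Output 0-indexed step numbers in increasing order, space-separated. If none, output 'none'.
Answer: none

Derivation:
Step 0: DROP seq=7000 -> fresh
Step 1: SEND seq=7174 -> fresh
Step 2: SEND seq=5000 -> fresh
Step 3: SEND seq=5185 -> fresh
Step 4: SEND seq=7313 -> fresh
Step 5: SEND seq=7354 -> fresh
Step 6: SEND seq=5223 -> fresh
Step 7: SEND seq=5391 -> fresh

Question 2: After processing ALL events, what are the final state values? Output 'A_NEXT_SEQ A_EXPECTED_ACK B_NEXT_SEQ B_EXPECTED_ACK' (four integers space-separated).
Answer: 5524 7000 7384 5524

Derivation:
After event 0: A_seq=5000 A_ack=7000 B_seq=7174 B_ack=5000
After event 1: A_seq=5000 A_ack=7000 B_seq=7313 B_ack=5000
After event 2: A_seq=5185 A_ack=7000 B_seq=7313 B_ack=5185
After event 3: A_seq=5223 A_ack=7000 B_seq=7313 B_ack=5223
After event 4: A_seq=5223 A_ack=7000 B_seq=7354 B_ack=5223
After event 5: A_seq=5223 A_ack=7000 B_seq=7384 B_ack=5223
After event 6: A_seq=5391 A_ack=7000 B_seq=7384 B_ack=5391
After event 7: A_seq=5524 A_ack=7000 B_seq=7384 B_ack=5524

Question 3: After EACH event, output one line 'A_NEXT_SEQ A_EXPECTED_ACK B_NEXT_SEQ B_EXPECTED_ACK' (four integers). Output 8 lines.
5000 7000 7174 5000
5000 7000 7313 5000
5185 7000 7313 5185
5223 7000 7313 5223
5223 7000 7354 5223
5223 7000 7384 5223
5391 7000 7384 5391
5524 7000 7384 5524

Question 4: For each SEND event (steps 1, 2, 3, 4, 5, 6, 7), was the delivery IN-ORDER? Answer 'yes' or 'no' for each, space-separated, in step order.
Answer: no yes yes no no yes yes

Derivation:
Step 1: SEND seq=7174 -> out-of-order
Step 2: SEND seq=5000 -> in-order
Step 3: SEND seq=5185 -> in-order
Step 4: SEND seq=7313 -> out-of-order
Step 5: SEND seq=7354 -> out-of-order
Step 6: SEND seq=5223 -> in-order
Step 7: SEND seq=5391 -> in-order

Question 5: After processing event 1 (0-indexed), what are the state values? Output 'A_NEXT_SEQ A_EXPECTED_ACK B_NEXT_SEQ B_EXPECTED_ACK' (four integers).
After event 0: A_seq=5000 A_ack=7000 B_seq=7174 B_ack=5000
After event 1: A_seq=5000 A_ack=7000 B_seq=7313 B_ack=5000

5000 7000 7313 5000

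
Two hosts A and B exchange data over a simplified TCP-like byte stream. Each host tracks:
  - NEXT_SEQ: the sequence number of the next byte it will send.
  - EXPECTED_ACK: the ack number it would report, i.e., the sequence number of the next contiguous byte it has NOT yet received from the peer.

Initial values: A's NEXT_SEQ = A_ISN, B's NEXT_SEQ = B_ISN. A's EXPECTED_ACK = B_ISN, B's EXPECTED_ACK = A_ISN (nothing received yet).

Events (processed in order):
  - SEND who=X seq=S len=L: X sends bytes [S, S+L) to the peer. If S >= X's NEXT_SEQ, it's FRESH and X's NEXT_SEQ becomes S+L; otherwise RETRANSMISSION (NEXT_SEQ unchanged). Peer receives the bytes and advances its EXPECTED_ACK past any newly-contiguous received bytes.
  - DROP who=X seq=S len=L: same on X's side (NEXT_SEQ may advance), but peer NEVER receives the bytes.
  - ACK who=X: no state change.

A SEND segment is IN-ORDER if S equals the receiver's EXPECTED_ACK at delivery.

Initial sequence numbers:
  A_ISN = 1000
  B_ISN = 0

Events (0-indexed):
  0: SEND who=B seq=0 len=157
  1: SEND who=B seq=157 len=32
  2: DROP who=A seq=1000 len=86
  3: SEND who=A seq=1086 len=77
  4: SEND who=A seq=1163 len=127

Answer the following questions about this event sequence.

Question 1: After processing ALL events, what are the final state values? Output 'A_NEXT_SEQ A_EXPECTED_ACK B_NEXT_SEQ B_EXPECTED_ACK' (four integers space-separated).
After event 0: A_seq=1000 A_ack=157 B_seq=157 B_ack=1000
After event 1: A_seq=1000 A_ack=189 B_seq=189 B_ack=1000
After event 2: A_seq=1086 A_ack=189 B_seq=189 B_ack=1000
After event 3: A_seq=1163 A_ack=189 B_seq=189 B_ack=1000
After event 4: A_seq=1290 A_ack=189 B_seq=189 B_ack=1000

Answer: 1290 189 189 1000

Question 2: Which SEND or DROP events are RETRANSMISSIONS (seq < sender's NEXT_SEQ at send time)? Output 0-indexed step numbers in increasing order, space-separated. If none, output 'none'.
Step 0: SEND seq=0 -> fresh
Step 1: SEND seq=157 -> fresh
Step 2: DROP seq=1000 -> fresh
Step 3: SEND seq=1086 -> fresh
Step 4: SEND seq=1163 -> fresh

Answer: none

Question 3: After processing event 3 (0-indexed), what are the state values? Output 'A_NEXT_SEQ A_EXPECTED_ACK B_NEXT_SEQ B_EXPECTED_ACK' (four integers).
After event 0: A_seq=1000 A_ack=157 B_seq=157 B_ack=1000
After event 1: A_seq=1000 A_ack=189 B_seq=189 B_ack=1000
After event 2: A_seq=1086 A_ack=189 B_seq=189 B_ack=1000
After event 3: A_seq=1163 A_ack=189 B_seq=189 B_ack=1000

1163 189 189 1000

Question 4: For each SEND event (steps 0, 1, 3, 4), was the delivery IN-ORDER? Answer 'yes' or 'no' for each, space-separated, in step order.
Answer: yes yes no no

Derivation:
Step 0: SEND seq=0 -> in-order
Step 1: SEND seq=157 -> in-order
Step 3: SEND seq=1086 -> out-of-order
Step 4: SEND seq=1163 -> out-of-order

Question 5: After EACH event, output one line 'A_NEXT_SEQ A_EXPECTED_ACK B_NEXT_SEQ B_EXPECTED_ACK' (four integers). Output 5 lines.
1000 157 157 1000
1000 189 189 1000
1086 189 189 1000
1163 189 189 1000
1290 189 189 1000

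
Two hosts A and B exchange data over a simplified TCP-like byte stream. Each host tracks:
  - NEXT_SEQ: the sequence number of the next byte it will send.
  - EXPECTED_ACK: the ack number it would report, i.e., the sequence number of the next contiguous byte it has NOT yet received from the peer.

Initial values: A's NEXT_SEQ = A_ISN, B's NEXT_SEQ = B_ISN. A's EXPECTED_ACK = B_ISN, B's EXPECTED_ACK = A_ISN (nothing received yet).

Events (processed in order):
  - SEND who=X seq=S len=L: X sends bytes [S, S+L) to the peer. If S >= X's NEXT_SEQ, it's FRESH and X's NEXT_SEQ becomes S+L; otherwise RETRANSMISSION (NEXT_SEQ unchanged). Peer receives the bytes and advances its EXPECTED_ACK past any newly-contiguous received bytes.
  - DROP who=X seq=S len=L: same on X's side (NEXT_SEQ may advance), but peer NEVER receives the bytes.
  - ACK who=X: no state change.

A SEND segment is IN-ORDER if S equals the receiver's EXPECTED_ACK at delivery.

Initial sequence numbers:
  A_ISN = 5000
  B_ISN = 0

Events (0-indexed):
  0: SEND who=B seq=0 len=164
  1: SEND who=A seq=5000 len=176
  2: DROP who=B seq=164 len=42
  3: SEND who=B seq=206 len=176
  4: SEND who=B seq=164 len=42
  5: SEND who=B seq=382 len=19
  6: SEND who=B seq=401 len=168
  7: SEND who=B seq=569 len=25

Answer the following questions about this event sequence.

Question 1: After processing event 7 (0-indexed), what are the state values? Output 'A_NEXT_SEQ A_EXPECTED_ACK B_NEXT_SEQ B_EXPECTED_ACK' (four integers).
After event 0: A_seq=5000 A_ack=164 B_seq=164 B_ack=5000
After event 1: A_seq=5176 A_ack=164 B_seq=164 B_ack=5176
After event 2: A_seq=5176 A_ack=164 B_seq=206 B_ack=5176
After event 3: A_seq=5176 A_ack=164 B_seq=382 B_ack=5176
After event 4: A_seq=5176 A_ack=382 B_seq=382 B_ack=5176
After event 5: A_seq=5176 A_ack=401 B_seq=401 B_ack=5176
After event 6: A_seq=5176 A_ack=569 B_seq=569 B_ack=5176
After event 7: A_seq=5176 A_ack=594 B_seq=594 B_ack=5176

5176 594 594 5176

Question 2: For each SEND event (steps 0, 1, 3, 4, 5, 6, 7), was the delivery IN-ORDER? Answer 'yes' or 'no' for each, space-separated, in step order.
Step 0: SEND seq=0 -> in-order
Step 1: SEND seq=5000 -> in-order
Step 3: SEND seq=206 -> out-of-order
Step 4: SEND seq=164 -> in-order
Step 5: SEND seq=382 -> in-order
Step 6: SEND seq=401 -> in-order
Step 7: SEND seq=569 -> in-order

Answer: yes yes no yes yes yes yes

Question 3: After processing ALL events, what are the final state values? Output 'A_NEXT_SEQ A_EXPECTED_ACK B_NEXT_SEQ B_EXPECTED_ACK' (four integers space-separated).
Answer: 5176 594 594 5176

Derivation:
After event 0: A_seq=5000 A_ack=164 B_seq=164 B_ack=5000
After event 1: A_seq=5176 A_ack=164 B_seq=164 B_ack=5176
After event 2: A_seq=5176 A_ack=164 B_seq=206 B_ack=5176
After event 3: A_seq=5176 A_ack=164 B_seq=382 B_ack=5176
After event 4: A_seq=5176 A_ack=382 B_seq=382 B_ack=5176
After event 5: A_seq=5176 A_ack=401 B_seq=401 B_ack=5176
After event 6: A_seq=5176 A_ack=569 B_seq=569 B_ack=5176
After event 7: A_seq=5176 A_ack=594 B_seq=594 B_ack=5176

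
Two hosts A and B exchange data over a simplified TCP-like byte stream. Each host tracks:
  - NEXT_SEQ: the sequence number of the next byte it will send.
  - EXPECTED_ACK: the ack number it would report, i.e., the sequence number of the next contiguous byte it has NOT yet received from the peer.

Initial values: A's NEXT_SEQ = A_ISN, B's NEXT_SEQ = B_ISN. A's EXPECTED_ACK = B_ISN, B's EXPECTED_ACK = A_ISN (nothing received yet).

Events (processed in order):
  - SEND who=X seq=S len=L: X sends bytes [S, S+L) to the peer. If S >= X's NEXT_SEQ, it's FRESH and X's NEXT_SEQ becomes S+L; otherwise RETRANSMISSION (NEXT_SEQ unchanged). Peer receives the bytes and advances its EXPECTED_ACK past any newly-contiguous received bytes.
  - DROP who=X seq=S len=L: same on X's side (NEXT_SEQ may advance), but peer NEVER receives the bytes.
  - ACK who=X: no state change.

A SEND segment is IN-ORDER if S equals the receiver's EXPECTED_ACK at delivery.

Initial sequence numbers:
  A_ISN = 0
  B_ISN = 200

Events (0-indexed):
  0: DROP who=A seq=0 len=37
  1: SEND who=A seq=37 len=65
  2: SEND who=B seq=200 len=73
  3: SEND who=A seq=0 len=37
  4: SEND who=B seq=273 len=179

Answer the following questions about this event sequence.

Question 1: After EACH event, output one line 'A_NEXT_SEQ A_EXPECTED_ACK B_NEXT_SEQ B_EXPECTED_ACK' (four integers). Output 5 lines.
37 200 200 0
102 200 200 0
102 273 273 0
102 273 273 102
102 452 452 102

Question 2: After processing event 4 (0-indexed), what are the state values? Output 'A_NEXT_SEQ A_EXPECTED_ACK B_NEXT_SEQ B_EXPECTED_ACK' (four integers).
After event 0: A_seq=37 A_ack=200 B_seq=200 B_ack=0
After event 1: A_seq=102 A_ack=200 B_seq=200 B_ack=0
After event 2: A_seq=102 A_ack=273 B_seq=273 B_ack=0
After event 3: A_seq=102 A_ack=273 B_seq=273 B_ack=102
After event 4: A_seq=102 A_ack=452 B_seq=452 B_ack=102

102 452 452 102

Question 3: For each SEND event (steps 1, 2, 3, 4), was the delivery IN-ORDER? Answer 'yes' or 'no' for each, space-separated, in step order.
Answer: no yes yes yes

Derivation:
Step 1: SEND seq=37 -> out-of-order
Step 2: SEND seq=200 -> in-order
Step 3: SEND seq=0 -> in-order
Step 4: SEND seq=273 -> in-order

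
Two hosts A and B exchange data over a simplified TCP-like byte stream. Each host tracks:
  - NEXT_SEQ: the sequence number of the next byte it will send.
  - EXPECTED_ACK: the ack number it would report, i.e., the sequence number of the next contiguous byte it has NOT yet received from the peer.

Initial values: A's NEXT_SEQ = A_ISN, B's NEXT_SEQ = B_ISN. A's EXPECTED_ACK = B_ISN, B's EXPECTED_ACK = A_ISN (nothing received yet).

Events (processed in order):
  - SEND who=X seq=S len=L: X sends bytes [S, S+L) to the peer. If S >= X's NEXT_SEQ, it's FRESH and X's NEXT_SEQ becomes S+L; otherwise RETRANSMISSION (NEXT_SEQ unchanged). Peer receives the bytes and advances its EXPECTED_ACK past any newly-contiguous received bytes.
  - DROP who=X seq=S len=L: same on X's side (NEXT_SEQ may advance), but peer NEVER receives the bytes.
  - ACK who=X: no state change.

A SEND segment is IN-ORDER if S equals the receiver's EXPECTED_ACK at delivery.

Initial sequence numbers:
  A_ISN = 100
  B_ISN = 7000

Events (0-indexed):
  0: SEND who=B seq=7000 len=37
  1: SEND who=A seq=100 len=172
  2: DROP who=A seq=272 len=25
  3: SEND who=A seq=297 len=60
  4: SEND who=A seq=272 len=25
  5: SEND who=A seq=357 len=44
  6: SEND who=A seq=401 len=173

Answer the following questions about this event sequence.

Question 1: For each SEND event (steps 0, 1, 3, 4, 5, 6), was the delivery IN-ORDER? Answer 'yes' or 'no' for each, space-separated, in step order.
Step 0: SEND seq=7000 -> in-order
Step 1: SEND seq=100 -> in-order
Step 3: SEND seq=297 -> out-of-order
Step 4: SEND seq=272 -> in-order
Step 5: SEND seq=357 -> in-order
Step 6: SEND seq=401 -> in-order

Answer: yes yes no yes yes yes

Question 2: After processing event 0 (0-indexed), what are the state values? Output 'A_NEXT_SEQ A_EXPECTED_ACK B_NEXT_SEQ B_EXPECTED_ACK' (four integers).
After event 0: A_seq=100 A_ack=7037 B_seq=7037 B_ack=100

100 7037 7037 100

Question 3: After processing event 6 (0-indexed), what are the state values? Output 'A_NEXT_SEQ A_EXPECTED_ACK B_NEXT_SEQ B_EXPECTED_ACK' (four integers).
After event 0: A_seq=100 A_ack=7037 B_seq=7037 B_ack=100
After event 1: A_seq=272 A_ack=7037 B_seq=7037 B_ack=272
After event 2: A_seq=297 A_ack=7037 B_seq=7037 B_ack=272
After event 3: A_seq=357 A_ack=7037 B_seq=7037 B_ack=272
After event 4: A_seq=357 A_ack=7037 B_seq=7037 B_ack=357
After event 5: A_seq=401 A_ack=7037 B_seq=7037 B_ack=401
After event 6: A_seq=574 A_ack=7037 B_seq=7037 B_ack=574

574 7037 7037 574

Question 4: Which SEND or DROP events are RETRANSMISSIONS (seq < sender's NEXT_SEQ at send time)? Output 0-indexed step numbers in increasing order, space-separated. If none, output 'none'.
Answer: 4

Derivation:
Step 0: SEND seq=7000 -> fresh
Step 1: SEND seq=100 -> fresh
Step 2: DROP seq=272 -> fresh
Step 3: SEND seq=297 -> fresh
Step 4: SEND seq=272 -> retransmit
Step 5: SEND seq=357 -> fresh
Step 6: SEND seq=401 -> fresh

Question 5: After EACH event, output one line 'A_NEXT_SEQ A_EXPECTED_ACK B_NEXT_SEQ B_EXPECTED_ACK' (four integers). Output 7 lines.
100 7037 7037 100
272 7037 7037 272
297 7037 7037 272
357 7037 7037 272
357 7037 7037 357
401 7037 7037 401
574 7037 7037 574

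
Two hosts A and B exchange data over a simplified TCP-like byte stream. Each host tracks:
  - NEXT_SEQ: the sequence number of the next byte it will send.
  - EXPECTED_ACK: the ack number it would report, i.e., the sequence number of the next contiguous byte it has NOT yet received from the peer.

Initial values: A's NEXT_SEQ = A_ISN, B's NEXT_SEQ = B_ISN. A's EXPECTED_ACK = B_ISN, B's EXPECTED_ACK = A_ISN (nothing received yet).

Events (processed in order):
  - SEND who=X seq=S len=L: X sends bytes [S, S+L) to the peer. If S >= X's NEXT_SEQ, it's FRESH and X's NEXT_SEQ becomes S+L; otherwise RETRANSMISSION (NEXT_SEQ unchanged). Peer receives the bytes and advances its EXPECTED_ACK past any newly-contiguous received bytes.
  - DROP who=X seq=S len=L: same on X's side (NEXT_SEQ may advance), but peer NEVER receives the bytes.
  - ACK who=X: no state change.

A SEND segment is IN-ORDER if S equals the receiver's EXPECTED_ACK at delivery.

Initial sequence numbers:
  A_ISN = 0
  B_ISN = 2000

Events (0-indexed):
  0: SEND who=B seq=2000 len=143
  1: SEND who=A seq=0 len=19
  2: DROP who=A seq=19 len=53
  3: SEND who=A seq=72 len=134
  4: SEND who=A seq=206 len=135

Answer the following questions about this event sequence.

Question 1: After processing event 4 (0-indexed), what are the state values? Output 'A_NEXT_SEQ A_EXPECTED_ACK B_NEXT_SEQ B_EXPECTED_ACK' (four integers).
After event 0: A_seq=0 A_ack=2143 B_seq=2143 B_ack=0
After event 1: A_seq=19 A_ack=2143 B_seq=2143 B_ack=19
After event 2: A_seq=72 A_ack=2143 B_seq=2143 B_ack=19
After event 3: A_seq=206 A_ack=2143 B_seq=2143 B_ack=19
After event 4: A_seq=341 A_ack=2143 B_seq=2143 B_ack=19

341 2143 2143 19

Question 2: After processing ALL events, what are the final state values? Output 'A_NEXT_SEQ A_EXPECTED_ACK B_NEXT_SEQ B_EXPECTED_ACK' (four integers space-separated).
After event 0: A_seq=0 A_ack=2143 B_seq=2143 B_ack=0
After event 1: A_seq=19 A_ack=2143 B_seq=2143 B_ack=19
After event 2: A_seq=72 A_ack=2143 B_seq=2143 B_ack=19
After event 3: A_seq=206 A_ack=2143 B_seq=2143 B_ack=19
After event 4: A_seq=341 A_ack=2143 B_seq=2143 B_ack=19

Answer: 341 2143 2143 19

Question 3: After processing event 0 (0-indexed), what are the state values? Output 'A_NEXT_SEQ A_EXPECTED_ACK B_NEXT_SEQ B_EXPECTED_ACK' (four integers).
After event 0: A_seq=0 A_ack=2143 B_seq=2143 B_ack=0

0 2143 2143 0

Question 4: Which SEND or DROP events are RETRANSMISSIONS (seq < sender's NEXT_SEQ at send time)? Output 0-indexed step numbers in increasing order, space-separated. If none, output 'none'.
Answer: none

Derivation:
Step 0: SEND seq=2000 -> fresh
Step 1: SEND seq=0 -> fresh
Step 2: DROP seq=19 -> fresh
Step 3: SEND seq=72 -> fresh
Step 4: SEND seq=206 -> fresh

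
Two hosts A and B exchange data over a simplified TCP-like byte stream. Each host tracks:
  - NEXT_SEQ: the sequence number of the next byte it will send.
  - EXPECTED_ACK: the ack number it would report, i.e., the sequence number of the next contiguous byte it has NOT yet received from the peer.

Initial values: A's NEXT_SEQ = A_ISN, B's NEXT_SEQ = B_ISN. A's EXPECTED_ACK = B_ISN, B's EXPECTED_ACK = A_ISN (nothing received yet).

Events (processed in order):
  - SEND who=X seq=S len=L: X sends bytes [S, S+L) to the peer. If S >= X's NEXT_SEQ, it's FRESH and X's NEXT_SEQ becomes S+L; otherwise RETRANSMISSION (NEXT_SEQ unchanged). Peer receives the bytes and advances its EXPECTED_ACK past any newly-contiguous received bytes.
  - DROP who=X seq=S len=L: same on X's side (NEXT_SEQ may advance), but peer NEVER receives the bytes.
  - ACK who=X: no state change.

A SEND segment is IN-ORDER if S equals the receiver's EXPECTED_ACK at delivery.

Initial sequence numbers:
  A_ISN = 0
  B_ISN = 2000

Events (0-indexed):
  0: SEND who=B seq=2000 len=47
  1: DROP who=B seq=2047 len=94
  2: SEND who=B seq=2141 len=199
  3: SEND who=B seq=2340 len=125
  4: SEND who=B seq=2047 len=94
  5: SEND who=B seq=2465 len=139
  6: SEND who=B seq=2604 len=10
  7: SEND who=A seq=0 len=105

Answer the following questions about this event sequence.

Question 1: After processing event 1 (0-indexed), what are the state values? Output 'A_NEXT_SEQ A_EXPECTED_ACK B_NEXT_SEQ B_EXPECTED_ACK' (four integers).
After event 0: A_seq=0 A_ack=2047 B_seq=2047 B_ack=0
After event 1: A_seq=0 A_ack=2047 B_seq=2141 B_ack=0

0 2047 2141 0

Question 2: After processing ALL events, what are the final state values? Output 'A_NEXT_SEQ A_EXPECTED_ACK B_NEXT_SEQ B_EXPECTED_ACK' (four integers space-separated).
Answer: 105 2614 2614 105

Derivation:
After event 0: A_seq=0 A_ack=2047 B_seq=2047 B_ack=0
After event 1: A_seq=0 A_ack=2047 B_seq=2141 B_ack=0
After event 2: A_seq=0 A_ack=2047 B_seq=2340 B_ack=0
After event 3: A_seq=0 A_ack=2047 B_seq=2465 B_ack=0
After event 4: A_seq=0 A_ack=2465 B_seq=2465 B_ack=0
After event 5: A_seq=0 A_ack=2604 B_seq=2604 B_ack=0
After event 6: A_seq=0 A_ack=2614 B_seq=2614 B_ack=0
After event 7: A_seq=105 A_ack=2614 B_seq=2614 B_ack=105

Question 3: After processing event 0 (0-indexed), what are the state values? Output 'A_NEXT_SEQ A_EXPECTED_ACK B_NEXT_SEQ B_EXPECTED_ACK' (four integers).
After event 0: A_seq=0 A_ack=2047 B_seq=2047 B_ack=0

0 2047 2047 0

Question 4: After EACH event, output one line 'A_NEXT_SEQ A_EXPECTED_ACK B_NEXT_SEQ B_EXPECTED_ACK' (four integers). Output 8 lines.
0 2047 2047 0
0 2047 2141 0
0 2047 2340 0
0 2047 2465 0
0 2465 2465 0
0 2604 2604 0
0 2614 2614 0
105 2614 2614 105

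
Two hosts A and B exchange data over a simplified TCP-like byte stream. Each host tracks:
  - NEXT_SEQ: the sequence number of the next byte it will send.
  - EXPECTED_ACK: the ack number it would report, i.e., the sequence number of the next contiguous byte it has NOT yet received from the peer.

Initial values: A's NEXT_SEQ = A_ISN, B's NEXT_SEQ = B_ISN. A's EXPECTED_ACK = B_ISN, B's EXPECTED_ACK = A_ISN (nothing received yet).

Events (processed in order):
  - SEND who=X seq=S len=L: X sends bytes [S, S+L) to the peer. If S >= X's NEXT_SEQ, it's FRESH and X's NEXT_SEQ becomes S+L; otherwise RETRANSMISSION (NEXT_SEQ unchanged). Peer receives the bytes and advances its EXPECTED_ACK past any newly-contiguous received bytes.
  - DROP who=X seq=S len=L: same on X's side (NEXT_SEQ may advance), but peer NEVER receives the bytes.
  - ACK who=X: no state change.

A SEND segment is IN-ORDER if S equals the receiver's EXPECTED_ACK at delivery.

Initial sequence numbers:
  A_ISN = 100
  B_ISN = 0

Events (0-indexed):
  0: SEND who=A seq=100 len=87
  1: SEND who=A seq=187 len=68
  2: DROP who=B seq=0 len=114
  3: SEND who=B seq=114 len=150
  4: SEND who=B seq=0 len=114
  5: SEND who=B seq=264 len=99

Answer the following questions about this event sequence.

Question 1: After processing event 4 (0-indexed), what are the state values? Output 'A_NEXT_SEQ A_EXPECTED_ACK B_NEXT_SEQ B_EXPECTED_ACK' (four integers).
After event 0: A_seq=187 A_ack=0 B_seq=0 B_ack=187
After event 1: A_seq=255 A_ack=0 B_seq=0 B_ack=255
After event 2: A_seq=255 A_ack=0 B_seq=114 B_ack=255
After event 3: A_seq=255 A_ack=0 B_seq=264 B_ack=255
After event 4: A_seq=255 A_ack=264 B_seq=264 B_ack=255

255 264 264 255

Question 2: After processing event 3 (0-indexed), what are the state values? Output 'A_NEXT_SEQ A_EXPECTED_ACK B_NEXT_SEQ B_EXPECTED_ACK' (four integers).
After event 0: A_seq=187 A_ack=0 B_seq=0 B_ack=187
After event 1: A_seq=255 A_ack=0 B_seq=0 B_ack=255
After event 2: A_seq=255 A_ack=0 B_seq=114 B_ack=255
After event 3: A_seq=255 A_ack=0 B_seq=264 B_ack=255

255 0 264 255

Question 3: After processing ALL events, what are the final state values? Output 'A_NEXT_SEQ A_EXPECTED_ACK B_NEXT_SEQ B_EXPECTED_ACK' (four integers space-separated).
Answer: 255 363 363 255

Derivation:
After event 0: A_seq=187 A_ack=0 B_seq=0 B_ack=187
After event 1: A_seq=255 A_ack=0 B_seq=0 B_ack=255
After event 2: A_seq=255 A_ack=0 B_seq=114 B_ack=255
After event 3: A_seq=255 A_ack=0 B_seq=264 B_ack=255
After event 4: A_seq=255 A_ack=264 B_seq=264 B_ack=255
After event 5: A_seq=255 A_ack=363 B_seq=363 B_ack=255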